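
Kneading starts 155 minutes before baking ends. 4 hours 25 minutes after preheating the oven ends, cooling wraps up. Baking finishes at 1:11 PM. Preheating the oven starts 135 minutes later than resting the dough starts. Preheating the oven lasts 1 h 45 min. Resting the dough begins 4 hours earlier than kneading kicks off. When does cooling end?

3:01 PM

Kneading starts at 1:11 PM − 155 min = 10:36 AM.
Resting the dough starts at 10:36 AM − 240 min = 6:36 AM.
Preheating the oven starts at 6:36 AM + 135 min = 8:51 AM.
Preheating the oven ends at 8:51 AM + 105 min = 10:36 AM.
Cooling ends at 10:36 AM + 265 min = 3:01 PM.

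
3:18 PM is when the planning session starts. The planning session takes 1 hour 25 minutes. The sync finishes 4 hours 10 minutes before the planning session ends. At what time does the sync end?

12:33 PM

The planning session ends at 3:18 PM + 85 min = 4:43 PM.
The sync ends at 4:43 PM − 250 min = 12:33 PM.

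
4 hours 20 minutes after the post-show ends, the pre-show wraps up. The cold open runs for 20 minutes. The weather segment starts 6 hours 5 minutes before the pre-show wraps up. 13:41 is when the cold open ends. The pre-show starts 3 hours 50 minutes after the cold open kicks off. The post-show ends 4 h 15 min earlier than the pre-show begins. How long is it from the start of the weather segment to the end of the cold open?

The cold open starts at 13:41 − 20 min = 13:21.
The pre-show starts at 13:21 + 230 min = 17:11.
The post-show ends at 17:11 − 255 min = 12:56.
The pre-show ends at 12:56 + 260 min = 17:16.
The weather segment starts at 17:16 − 365 min = 11:11.
From 11:11 to 13:41 is 2 h 30 min.

2 h 30 min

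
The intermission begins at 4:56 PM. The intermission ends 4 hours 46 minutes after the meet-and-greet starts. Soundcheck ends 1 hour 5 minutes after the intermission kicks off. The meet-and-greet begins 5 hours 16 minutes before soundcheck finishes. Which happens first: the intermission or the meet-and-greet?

Soundcheck ends at 4:56 PM + 65 min = 6:01 PM.
The meet-and-greet starts at 6:01 PM − 316 min = 12:45 PM.
The intermission starts at 4:56 PM and the meet-and-greet starts at 12:45 PM, so the meet-and-greet is first.

the meet-and-greet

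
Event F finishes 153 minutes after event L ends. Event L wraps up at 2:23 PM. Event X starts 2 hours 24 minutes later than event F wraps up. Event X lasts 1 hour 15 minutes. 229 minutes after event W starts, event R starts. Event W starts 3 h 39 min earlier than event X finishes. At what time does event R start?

Event F ends at 2:23 PM + 153 min = 4:56 PM.
Event X starts at 4:56 PM + 144 min = 7:20 PM.
Event X ends at 7:20 PM + 75 min = 8:35 PM.
Event W starts at 8:35 PM − 219 min = 4:56 PM.
Event R starts at 4:56 PM + 229 min = 8:45 PM.

8:45 PM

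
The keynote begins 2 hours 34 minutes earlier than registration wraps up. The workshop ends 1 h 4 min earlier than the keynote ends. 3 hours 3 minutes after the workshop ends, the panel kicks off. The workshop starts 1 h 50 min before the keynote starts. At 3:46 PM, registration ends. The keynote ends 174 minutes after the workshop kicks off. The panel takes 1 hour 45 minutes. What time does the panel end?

6:00 PM

The keynote starts at 3:46 PM − 154 min = 1:12 PM.
The workshop starts at 1:12 PM − 110 min = 11:22 AM.
The keynote ends at 11:22 AM + 174 min = 2:16 PM.
The workshop ends at 2:16 PM − 64 min = 1:12 PM.
The panel starts at 1:12 PM + 183 min = 4:15 PM.
The panel ends at 4:15 PM + 105 min = 6:00 PM.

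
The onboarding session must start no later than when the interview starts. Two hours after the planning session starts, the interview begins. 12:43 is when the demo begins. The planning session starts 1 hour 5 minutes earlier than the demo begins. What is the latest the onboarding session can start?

The planning session starts at 12:43 − 65 min = 11:38.
The interview starts at 11:38 + 120 min = 13:38.
The onboarding session is bounded by the interview, so the latest it can start is 13:38.

13:38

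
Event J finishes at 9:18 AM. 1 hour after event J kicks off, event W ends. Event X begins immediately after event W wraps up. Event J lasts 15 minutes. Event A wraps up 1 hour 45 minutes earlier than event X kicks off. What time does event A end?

8:18 AM

Event J starts at 9:18 AM − 15 min = 9:03 AM.
Event W ends at 9:03 AM + 60 min = 10:03 AM.
So event X starts at 10:03 AM.
Event A ends at 10:03 AM − 105 min = 8:18 AM.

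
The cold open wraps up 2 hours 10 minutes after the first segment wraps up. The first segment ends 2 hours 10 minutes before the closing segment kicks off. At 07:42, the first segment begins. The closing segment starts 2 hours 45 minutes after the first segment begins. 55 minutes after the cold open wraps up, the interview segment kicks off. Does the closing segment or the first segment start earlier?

the first segment

The closing segment starts at 07:42 + 165 min = 10:27.
The closing segment starts at 10:27 and the first segment starts at 07:42, so the first segment is first.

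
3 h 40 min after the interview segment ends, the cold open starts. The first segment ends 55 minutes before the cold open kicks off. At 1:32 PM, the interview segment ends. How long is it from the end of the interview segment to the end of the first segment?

165 minutes

The cold open starts at 1:32 PM + 220 min = 5:12 PM.
The first segment ends at 5:12 PM − 55 min = 4:17 PM.
From 1:32 PM to 4:17 PM is 165 minutes.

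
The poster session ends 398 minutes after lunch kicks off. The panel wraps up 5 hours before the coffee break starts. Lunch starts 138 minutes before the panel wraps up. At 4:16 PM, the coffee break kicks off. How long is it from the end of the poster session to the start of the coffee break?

The panel ends at 4:16 PM − 300 min = 11:16 AM.
Lunch starts at 11:16 AM − 138 min = 8:58 AM.
The poster session ends at 8:58 AM + 398 min = 3:36 PM.
From 3:36 PM to 4:16 PM is 40 minutes.

40 minutes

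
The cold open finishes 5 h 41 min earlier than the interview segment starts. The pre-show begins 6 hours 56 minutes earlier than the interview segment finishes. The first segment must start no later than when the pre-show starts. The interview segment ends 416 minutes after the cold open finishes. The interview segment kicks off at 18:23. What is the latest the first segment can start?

The cold open ends at 18:23 − 341 min = 12:42.
The interview segment ends at 12:42 + 416 min = 19:38.
The pre-show starts at 19:38 − 416 min = 12:42.
The first segment is bounded by the pre-show, so the latest it can start is 12:42.

12:42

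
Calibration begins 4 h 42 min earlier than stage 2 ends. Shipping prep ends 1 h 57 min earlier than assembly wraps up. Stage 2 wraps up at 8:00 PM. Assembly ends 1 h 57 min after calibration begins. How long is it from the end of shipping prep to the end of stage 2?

4 hours 42 minutes

Calibration starts at 8:00 PM − 282 min = 3:18 PM.
Assembly ends at 3:18 PM + 117 min = 5:15 PM.
Shipping prep ends at 5:15 PM − 117 min = 3:18 PM.
From 3:18 PM to 8:00 PM is 4 hours 42 minutes.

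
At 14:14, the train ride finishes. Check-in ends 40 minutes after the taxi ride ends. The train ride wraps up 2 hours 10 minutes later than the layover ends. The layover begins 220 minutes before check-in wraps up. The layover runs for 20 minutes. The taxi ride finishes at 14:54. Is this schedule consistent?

No

Check-in ends at 14:54 + 40 min = 15:34.
The layover starts at 15:34 − 220 min = 11:54.
The layover ends at 11:54 + 20 min = 12:14.
The train ride ends at 12:14 + 130 min = 14:24.
But the train ride is also said to end at 14:14 — a 10-minute conflict.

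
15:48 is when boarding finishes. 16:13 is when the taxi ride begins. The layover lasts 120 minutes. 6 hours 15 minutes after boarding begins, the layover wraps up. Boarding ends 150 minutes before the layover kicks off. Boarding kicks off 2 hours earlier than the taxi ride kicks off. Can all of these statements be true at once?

Boarding starts at 16:13 − 120 min = 14:13.
The layover ends at 14:13 + 375 min = 20:28.
The layover starts at 20:28 − 120 min = 18:28.
Boarding ends at 18:28 − 150 min = 15:58.
But boarding is also said to end at 15:48 — a 10-minute conflict.

No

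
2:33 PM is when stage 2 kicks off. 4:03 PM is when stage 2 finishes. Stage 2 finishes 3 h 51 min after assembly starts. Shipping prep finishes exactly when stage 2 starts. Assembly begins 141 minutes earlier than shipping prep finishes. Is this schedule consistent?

Shipping prep ends at 2:33 PM.
Assembly starts at 2:33 PM − 141 min = 12:12 PM.
Stage 2 ends at 12:12 PM + 231 min = 4:03 PM.
That matches the stated 4:03 PM, so the schedule is consistent.

Yes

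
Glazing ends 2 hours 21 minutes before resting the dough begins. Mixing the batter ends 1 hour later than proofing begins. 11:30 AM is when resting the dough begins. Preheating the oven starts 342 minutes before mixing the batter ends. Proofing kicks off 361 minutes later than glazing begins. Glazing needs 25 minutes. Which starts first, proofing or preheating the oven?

Glazing ends at 11:30 AM − 141 min = 9:09 AM.
Glazing starts at 9:09 AM − 25 min = 8:44 AM.
Proofing starts at 8:44 AM + 361 min = 2:45 PM.
Mixing the batter ends at 2:45 PM + 60 min = 3:45 PM.
Preheating the oven starts at 3:45 PM − 342 min = 10:03 AM.
Proofing starts at 2:45 PM and preheating the oven starts at 10:03 AM, so preheating the oven is first.

preheating the oven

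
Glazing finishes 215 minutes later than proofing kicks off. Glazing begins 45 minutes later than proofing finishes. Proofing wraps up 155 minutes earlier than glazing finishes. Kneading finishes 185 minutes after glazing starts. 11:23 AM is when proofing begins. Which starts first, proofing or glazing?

proofing

Glazing ends at 11:23 AM + 215 min = 2:58 PM.
Proofing ends at 2:58 PM − 155 min = 12:23 PM.
Glazing starts at 12:23 PM + 45 min = 1:08 PM.
Proofing starts at 11:23 AM and glazing starts at 1:08 PM, so proofing is first.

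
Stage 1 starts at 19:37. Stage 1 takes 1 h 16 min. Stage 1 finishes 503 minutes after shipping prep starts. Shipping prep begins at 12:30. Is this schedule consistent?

Stage 1 ends at 12:30 + 503 min = 20:53.
Stage 1 starts at 20:53 − 76 min = 19:37.
That matches the stated 19:37, so the schedule is consistent.

Yes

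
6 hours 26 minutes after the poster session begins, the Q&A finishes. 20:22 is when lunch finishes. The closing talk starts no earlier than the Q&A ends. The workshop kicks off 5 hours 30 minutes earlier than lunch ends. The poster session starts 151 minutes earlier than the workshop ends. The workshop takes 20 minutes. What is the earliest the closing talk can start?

The workshop starts at 20:22 − 330 min = 14:52.
The workshop ends at 14:52 + 20 min = 15:12.
The poster session starts at 15:12 − 151 min = 12:41.
The Q&A ends at 12:41 + 386 min = 19:07.
The closing talk is bounded by the Q&A, so the earliest it can start is 19:07.

19:07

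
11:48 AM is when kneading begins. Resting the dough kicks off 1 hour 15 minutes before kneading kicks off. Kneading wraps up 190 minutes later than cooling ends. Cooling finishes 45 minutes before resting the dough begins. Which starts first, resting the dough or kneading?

Resting the dough starts at 11:48 AM − 75 min = 10:33 AM.
Resting the dough starts at 10:33 AM and kneading starts at 11:48 AM, so resting the dough is first.

resting the dough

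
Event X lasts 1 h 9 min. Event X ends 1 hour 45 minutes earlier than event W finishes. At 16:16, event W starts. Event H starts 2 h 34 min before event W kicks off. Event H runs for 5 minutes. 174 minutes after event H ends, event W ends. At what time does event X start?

Event H starts at 16:16 − 154 min = 13:42.
Event H ends at 13:42 + 5 min = 13:47.
Event W ends at 13:47 + 174 min = 16:41.
Event X ends at 16:41 − 105 min = 14:56.
Event X starts at 14:56 − 69 min = 13:47.

13:47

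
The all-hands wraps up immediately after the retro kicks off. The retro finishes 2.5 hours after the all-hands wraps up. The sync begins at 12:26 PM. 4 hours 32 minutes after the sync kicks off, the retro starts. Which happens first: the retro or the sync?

The retro starts at 12:26 PM + 272 min = 4:58 PM.
The retro starts at 4:58 PM and the sync starts at 12:26 PM, so the sync is first.

the sync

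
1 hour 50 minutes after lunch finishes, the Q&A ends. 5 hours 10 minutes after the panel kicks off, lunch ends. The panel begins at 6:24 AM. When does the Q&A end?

Lunch ends at 6:24 AM + 310 min = 11:34 AM.
The Q&A ends at 11:34 AM + 110 min = 1:24 PM.

1:24 PM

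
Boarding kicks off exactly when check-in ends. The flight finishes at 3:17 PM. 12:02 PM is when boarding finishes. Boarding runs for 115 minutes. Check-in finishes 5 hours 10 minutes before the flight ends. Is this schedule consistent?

Yes

Check-in ends at 3:17 PM − 310 min = 10:07 AM.
So boarding starts at 10:07 AM.
Boarding ends at 10:07 AM + 115 min = 12:02 PM.
That matches the stated 12:02 PM, so the schedule is consistent.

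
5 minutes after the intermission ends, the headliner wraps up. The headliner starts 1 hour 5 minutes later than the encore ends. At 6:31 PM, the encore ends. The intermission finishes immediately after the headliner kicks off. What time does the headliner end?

The headliner starts at 6:31 PM + 65 min = 7:36 PM.
So the intermission ends at 7:36 PM.
The headliner ends at 7:36 PM + 5 min = 7:41 PM.

7:41 PM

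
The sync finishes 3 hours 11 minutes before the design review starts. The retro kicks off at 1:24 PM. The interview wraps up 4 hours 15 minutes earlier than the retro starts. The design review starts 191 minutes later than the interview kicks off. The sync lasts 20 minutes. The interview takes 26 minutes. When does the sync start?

8:23 AM

The interview ends at 1:24 PM − 255 min = 9:09 AM.
The interview starts at 9:09 AM − 26 min = 8:43 AM.
The design review starts at 8:43 AM + 191 min = 11:54 AM.
The sync ends at 11:54 AM − 191 min = 8:43 AM.
The sync starts at 8:43 AM − 20 min = 8:23 AM.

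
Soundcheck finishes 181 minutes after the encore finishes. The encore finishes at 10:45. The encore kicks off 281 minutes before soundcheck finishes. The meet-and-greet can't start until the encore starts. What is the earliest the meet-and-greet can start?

Soundcheck ends at 10:45 + 181 min = 13:46.
The encore starts at 13:46 − 281 min = 09:05.
The meet-and-greet is bounded by the encore, so the earliest it can start is 09:05.

09:05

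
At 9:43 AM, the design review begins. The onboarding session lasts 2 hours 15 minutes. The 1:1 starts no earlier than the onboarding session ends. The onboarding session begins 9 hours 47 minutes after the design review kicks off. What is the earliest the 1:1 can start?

9:45 PM

The onboarding session starts at 9:43 AM + 587 min = 7:30 PM.
The onboarding session ends at 7:30 PM + 135 min = 9:45 PM.
The 1:1 is bounded by the onboarding session, so the earliest it can start is 9:45 PM.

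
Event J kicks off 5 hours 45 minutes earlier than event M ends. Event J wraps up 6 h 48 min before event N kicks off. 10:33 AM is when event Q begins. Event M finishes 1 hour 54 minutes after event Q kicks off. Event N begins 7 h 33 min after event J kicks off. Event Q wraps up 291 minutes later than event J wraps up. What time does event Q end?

Event M ends at 10:33 AM + 114 min = 12:27 PM.
Event J starts at 12:27 PM − 345 min = 6:42 AM.
Event N starts at 6:42 AM + 453 min = 2:15 PM.
Event J ends at 2:15 PM − 408 min = 7:27 AM.
Event Q ends at 7:27 AM + 291 min = 12:18 PM.

12:18 PM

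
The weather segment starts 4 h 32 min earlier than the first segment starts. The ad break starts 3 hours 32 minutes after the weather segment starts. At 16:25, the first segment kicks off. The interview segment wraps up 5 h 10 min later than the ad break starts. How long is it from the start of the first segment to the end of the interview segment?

The weather segment starts at 16:25 − 272 min = 11:53.
The ad break starts at 11:53 + 212 min = 15:25.
The interview segment ends at 15:25 + 310 min = 20:35.
From 16:25 to 20:35 is 250 minutes.

250 minutes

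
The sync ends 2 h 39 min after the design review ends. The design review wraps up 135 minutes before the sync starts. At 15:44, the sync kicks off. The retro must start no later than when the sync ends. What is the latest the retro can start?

The design review ends at 15:44 − 135 min = 13:29.
The sync ends at 13:29 + 159 min = 16:08.
The retro is bounded by the sync, so the latest it can start is 16:08.

16:08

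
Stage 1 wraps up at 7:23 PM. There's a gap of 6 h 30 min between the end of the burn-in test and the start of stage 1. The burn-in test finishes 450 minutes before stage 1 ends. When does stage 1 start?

The burn-in test ends at 7:23 PM − 450 min = 11:53 AM.
Stage 1 starts at 11:53 AM + 390 min = 6:23 PM.

6:23 PM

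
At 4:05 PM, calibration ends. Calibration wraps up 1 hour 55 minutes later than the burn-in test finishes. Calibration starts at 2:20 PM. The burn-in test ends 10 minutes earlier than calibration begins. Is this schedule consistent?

The burn-in test ends at 2:20 PM − 10 min = 2:10 PM.
Calibration ends at 2:10 PM + 115 min = 4:05 PM.
That matches the stated 4:05 PM, so the schedule is consistent.

Yes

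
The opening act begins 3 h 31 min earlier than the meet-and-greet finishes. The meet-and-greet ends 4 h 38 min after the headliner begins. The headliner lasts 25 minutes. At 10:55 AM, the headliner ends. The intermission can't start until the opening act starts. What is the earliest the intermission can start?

11:37 AM

The headliner starts at 10:55 AM − 25 min = 10:30 AM.
The meet-and-greet ends at 10:30 AM + 278 min = 3:08 PM.
The opening act starts at 3:08 PM − 211 min = 11:37 AM.
The intermission is bounded by the opening act, so the earliest it can start is 11:37 AM.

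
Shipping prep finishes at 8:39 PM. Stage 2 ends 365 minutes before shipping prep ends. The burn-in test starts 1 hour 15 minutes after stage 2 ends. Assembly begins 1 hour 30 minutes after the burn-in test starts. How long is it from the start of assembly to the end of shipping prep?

3 h 20 min

Stage 2 ends at 8:39 PM − 365 min = 2:34 PM.
The burn-in test starts at 2:34 PM + 75 min = 3:49 PM.
Assembly starts at 3:49 PM + 90 min = 5:19 PM.
From 5:19 PM to 8:39 PM is 3 h 20 min.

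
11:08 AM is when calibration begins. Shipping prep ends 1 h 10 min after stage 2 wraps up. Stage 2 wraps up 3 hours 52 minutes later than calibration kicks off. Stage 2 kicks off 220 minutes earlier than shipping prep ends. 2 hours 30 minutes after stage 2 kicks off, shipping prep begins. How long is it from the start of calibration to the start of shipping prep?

Stage 2 ends at 11:08 AM + 232 min = 3:00 PM.
Shipping prep ends at 3:00 PM + 70 min = 4:10 PM.
Stage 2 starts at 4:10 PM − 220 min = 12:30 PM.
Shipping prep starts at 12:30 PM + 150 min = 3:00 PM.
From 11:08 AM to 3:00 PM is 232 minutes.

232 minutes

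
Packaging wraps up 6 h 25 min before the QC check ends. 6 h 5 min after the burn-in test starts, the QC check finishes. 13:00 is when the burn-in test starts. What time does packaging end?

The QC check ends at 13:00 + 365 min = 19:05.
Packaging ends at 19:05 − 385 min = 12:40.

12:40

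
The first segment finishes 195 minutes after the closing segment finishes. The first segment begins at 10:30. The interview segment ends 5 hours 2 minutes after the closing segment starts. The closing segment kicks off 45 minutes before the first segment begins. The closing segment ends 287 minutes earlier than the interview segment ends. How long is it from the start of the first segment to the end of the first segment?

The closing segment starts at 10:30 − 45 min = 09:45.
The interview segment ends at 09:45 + 302 min = 14:47.
The closing segment ends at 14:47 − 287 min = 10:00.
The first segment ends at 10:00 + 195 min = 13:15.
From 10:30 to 13:15 is 165 minutes.

165 minutes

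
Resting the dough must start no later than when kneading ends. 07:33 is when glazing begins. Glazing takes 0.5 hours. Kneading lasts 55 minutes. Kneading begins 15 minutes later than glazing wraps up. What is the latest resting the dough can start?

09:13

Glazing ends at 07:33 + 30 min = 08:03.
Kneading starts at 08:03 + 15 min = 08:18.
Kneading ends at 08:18 + 55 min = 09:13.
Resting the dough is bounded by kneading, so the latest it can start is 09:13.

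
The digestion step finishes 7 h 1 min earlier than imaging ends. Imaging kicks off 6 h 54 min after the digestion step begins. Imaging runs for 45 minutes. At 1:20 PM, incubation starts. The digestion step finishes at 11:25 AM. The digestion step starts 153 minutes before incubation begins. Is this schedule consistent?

Yes

The digestion step starts at 1:20 PM − 153 min = 10:47 AM.
Imaging starts at 10:47 AM + 414 min = 5:41 PM.
Imaging ends at 5:41 PM + 45 min = 6:26 PM.
The digestion step ends at 6:26 PM − 421 min = 11:25 AM.
That matches the stated 11:25 AM, so the schedule is consistent.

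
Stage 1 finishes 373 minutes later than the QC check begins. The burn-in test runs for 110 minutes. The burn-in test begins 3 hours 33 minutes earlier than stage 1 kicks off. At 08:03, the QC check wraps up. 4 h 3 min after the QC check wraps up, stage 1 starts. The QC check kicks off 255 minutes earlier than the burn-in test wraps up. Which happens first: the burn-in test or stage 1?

Stage 1 starts at 08:03 + 243 min = 12:06.
The burn-in test starts at 12:06 − 213 min = 08:33.
The burn-in test starts at 08:33 and stage 1 starts at 12:06, so the burn-in test is first.

the burn-in test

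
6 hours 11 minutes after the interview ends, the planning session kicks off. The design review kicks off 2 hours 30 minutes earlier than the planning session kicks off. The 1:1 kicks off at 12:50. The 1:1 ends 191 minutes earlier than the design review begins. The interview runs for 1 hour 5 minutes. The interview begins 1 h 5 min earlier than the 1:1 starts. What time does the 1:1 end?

13:20

The interview starts at 12:50 − 65 min = 11:45.
The interview ends at 11:45 + 65 min = 12:50.
The planning session starts at 12:50 + 371 min = 19:01.
The design review starts at 19:01 − 150 min = 16:31.
The 1:1 ends at 16:31 − 191 min = 13:20.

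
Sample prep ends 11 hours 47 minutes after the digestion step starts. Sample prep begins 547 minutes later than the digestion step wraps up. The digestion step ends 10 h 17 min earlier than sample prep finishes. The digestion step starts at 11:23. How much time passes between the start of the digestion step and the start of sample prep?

Sample prep ends at 11:23 + 707 min = 23:10.
The digestion step ends at 23:10 − 617 min = 12:53.
Sample prep starts at 12:53 + 547 min = 22:00.
From 11:23 to 22:00 is 10 h 37 min.

10 h 37 min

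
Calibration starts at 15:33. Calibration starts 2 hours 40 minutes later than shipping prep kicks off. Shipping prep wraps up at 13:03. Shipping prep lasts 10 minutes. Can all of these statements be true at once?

Shipping prep starts at 13:03 − 10 min = 12:53.
Calibration starts at 12:53 + 160 min = 15:33.
That matches the stated 15:33, so the schedule is consistent.

Yes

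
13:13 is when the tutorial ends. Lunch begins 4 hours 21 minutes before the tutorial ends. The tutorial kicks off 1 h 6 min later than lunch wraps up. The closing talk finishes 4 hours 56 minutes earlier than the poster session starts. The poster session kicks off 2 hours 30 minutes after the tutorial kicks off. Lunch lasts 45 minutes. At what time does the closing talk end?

08:17

Lunch starts at 13:13 − 261 min = 08:52.
Lunch ends at 08:52 + 45 min = 09:37.
The tutorial starts at 09:37 + 66 min = 10:43.
The poster session starts at 10:43 + 150 min = 13:13.
The closing talk ends at 13:13 − 296 min = 08:17.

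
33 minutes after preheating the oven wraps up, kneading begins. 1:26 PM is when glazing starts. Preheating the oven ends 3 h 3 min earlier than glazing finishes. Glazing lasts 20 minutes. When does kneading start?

11:16 AM

Glazing ends at 1:26 PM + 20 min = 1:46 PM.
Preheating the oven ends at 1:46 PM − 183 min = 10:43 AM.
Kneading starts at 10:43 AM + 33 min = 11:16 AM.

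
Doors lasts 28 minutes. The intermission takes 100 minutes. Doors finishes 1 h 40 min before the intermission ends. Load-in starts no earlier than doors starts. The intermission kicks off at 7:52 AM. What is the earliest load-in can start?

The intermission ends at 7:52 AM + 100 min = 9:32 AM.
Doors ends at 9:32 AM − 100 min = 7:52 AM.
Doors starts at 7:52 AM − 28 min = 7:24 AM.
Load-in is bounded by doors, so the earliest it can start is 7:24 AM.

7:24 AM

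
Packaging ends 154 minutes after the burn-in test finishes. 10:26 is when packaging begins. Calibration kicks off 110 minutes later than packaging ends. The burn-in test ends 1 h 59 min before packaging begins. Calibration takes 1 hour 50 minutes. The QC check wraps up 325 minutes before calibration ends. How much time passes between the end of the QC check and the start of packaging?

The burn-in test ends at 10:26 − 119 min = 08:27.
Packaging ends at 08:27 + 154 min = 11:01.
Calibration starts at 11:01 + 110 min = 12:51.
Calibration ends at 12:51 + 110 min = 14:41.
The QC check ends at 14:41 − 325 min = 09:16.
From 09:16 to 10:26 is 70 minutes.

70 minutes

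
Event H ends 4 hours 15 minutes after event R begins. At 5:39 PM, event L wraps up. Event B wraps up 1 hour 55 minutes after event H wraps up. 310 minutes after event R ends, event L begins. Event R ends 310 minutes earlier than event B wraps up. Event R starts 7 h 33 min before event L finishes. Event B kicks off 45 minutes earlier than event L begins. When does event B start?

Event R starts at 5:39 PM − 453 min = 10:06 AM.
Event H ends at 10:06 AM + 255 min = 2:21 PM.
Event B ends at 2:21 PM + 115 min = 4:16 PM.
Event R ends at 4:16 PM − 310 min = 11:06 AM.
Event L starts at 11:06 AM + 310 min = 4:16 PM.
Event B starts at 4:16 PM − 45 min = 3:31 PM.

3:31 PM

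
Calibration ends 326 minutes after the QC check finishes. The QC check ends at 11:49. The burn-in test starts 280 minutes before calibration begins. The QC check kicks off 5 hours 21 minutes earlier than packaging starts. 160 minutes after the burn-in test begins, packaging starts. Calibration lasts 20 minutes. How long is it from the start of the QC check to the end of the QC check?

2 h 15 min

Calibration ends at 11:49 + 326 min = 17:15.
Calibration starts at 17:15 − 20 min = 16:55.
The burn-in test starts at 16:55 − 280 min = 12:15.
Packaging starts at 12:15 + 160 min = 14:55.
The QC check starts at 14:55 − 321 min = 09:34.
From 09:34 to 11:49 is 2 h 15 min.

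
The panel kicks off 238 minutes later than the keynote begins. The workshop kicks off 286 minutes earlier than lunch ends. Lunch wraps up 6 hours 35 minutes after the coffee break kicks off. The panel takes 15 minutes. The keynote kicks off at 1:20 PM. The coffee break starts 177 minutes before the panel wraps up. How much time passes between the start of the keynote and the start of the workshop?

The panel starts at 1:20 PM + 238 min = 5:18 PM.
The panel ends at 5:18 PM + 15 min = 5:33 PM.
The coffee break starts at 5:33 PM − 177 min = 2:36 PM.
Lunch ends at 2:36 PM + 395 min = 9:11 PM.
The workshop starts at 9:11 PM − 286 min = 4:25 PM.
From 1:20 PM to 4:25 PM is 3 h 5 min.

3 h 5 min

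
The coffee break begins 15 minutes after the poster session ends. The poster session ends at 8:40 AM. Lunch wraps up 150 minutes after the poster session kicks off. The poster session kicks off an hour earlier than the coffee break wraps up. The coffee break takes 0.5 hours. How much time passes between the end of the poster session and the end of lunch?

The coffee break starts at 8:40 AM + 15 min = 8:55 AM.
The coffee break ends at 8:55 AM + 30 min = 9:25 AM.
The poster session starts at 9:25 AM − 60 min = 8:25 AM.
Lunch ends at 8:25 AM + 150 min = 10:55 AM.
From 8:40 AM to 10:55 AM is 2 hours 15 minutes.

2 hours 15 minutes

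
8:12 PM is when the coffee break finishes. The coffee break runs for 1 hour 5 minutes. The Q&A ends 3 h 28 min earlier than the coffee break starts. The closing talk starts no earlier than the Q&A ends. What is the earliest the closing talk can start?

3:39 PM

The coffee break starts at 8:12 PM − 65 min = 7:07 PM.
The Q&A ends at 7:07 PM − 208 min = 3:39 PM.
The closing talk is bounded by the Q&A, so the earliest it can start is 3:39 PM.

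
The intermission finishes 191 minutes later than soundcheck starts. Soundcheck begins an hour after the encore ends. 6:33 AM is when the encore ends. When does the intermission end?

Soundcheck starts at 6:33 AM + 60 min = 7:33 AM.
The intermission ends at 7:33 AM + 191 min = 10:44 AM.

10:44 AM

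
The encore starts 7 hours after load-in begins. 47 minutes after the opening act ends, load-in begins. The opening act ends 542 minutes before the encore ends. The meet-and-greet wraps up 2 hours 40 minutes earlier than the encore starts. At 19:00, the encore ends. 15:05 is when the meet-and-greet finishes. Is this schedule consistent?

Yes

The opening act ends at 19:00 − 542 min = 09:58.
Load-in starts at 09:58 + 47 min = 10:45.
The encore starts at 10:45 + 420 min = 17:45.
The meet-and-greet ends at 17:45 − 160 min = 15:05.
That matches the stated 15:05, so the schedule is consistent.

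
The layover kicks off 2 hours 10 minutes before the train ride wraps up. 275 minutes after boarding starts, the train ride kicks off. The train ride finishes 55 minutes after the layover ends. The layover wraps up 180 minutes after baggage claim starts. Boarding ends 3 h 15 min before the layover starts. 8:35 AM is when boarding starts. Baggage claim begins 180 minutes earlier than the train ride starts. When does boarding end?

8:40 AM

The train ride starts at 8:35 AM + 275 min = 1:10 PM.
Baggage claim starts at 1:10 PM − 180 min = 10:10 AM.
The layover ends at 10:10 AM + 180 min = 1:10 PM.
The train ride ends at 1:10 PM + 55 min = 2:05 PM.
The layover starts at 2:05 PM − 130 min = 11:55 AM.
Boarding ends at 11:55 AM − 195 min = 8:40 AM.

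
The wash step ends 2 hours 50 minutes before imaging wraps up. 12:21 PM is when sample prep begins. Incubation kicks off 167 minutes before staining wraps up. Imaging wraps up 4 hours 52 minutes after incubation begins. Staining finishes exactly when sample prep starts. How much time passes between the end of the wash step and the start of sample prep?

Staining ends at 12:21 PM.
Incubation starts at 12:21 PM − 167 min = 9:34 AM.
Imaging ends at 9:34 AM + 292 min = 2:26 PM.
The wash step ends at 2:26 PM − 170 min = 11:36 AM.
From 11:36 AM to 12:21 PM is 45 minutes.

45 minutes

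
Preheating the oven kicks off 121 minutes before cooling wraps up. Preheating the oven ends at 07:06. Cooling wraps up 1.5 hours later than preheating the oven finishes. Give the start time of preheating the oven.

Cooling ends at 07:06 + 90 min = 08:36.
Preheating the oven starts at 08:36 − 121 min = 06:35.

06:35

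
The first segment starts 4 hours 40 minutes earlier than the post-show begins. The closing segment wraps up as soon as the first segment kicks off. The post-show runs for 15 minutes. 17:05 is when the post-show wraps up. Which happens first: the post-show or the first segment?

the first segment

The post-show starts at 17:05 − 15 min = 16:50.
The first segment starts at 16:50 − 280 min = 12:10.
The post-show starts at 16:50 and the first segment starts at 12:10, so the first segment is first.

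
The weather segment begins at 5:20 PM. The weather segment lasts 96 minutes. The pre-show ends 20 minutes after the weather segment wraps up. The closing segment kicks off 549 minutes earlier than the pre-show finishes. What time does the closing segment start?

10:07 AM

The weather segment ends at 5:20 PM + 96 min = 6:56 PM.
The pre-show ends at 6:56 PM + 20 min = 7:16 PM.
The closing segment starts at 7:16 PM − 549 min = 10:07 AM.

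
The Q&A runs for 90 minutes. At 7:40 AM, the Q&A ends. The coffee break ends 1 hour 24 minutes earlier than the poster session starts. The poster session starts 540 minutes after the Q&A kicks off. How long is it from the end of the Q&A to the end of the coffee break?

The Q&A starts at 7:40 AM − 90 min = 6:10 AM.
The poster session starts at 6:10 AM + 540 min = 3:10 PM.
The coffee break ends at 3:10 PM − 84 min = 1:46 PM.
From 7:40 AM to 1:46 PM is 366 minutes.

366 minutes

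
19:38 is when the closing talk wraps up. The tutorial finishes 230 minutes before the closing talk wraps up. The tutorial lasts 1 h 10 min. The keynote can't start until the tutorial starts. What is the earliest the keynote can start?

The tutorial ends at 19:38 − 230 min = 15:48.
The tutorial starts at 15:48 − 70 min = 14:38.
The keynote is bounded by the tutorial, so the earliest it can start is 14:38.

14:38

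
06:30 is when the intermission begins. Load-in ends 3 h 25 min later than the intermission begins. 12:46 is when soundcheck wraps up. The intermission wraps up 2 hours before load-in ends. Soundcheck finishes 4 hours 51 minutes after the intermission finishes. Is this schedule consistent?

Yes

Load-in ends at 06:30 + 205 min = 09:55.
The intermission ends at 09:55 − 120 min = 07:55.
Soundcheck ends at 07:55 + 291 min = 12:46.
That matches the stated 12:46, so the schedule is consistent.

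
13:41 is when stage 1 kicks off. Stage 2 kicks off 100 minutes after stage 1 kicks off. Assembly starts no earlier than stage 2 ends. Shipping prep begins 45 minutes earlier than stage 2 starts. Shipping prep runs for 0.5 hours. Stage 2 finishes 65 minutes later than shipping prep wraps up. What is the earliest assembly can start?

Stage 2 starts at 13:41 + 100 min = 15:21.
Shipping prep starts at 15:21 − 45 min = 14:36.
Shipping prep ends at 14:36 + 30 min = 15:06.
Stage 2 ends at 15:06 + 65 min = 16:11.
Assembly is bounded by stage 2, so the earliest it can start is 16:11.

16:11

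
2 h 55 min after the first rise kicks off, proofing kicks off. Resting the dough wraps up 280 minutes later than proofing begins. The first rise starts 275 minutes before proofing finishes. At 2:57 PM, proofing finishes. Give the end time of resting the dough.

The first rise starts at 2:57 PM − 275 min = 10:22 AM.
Proofing starts at 10:22 AM + 175 min = 1:17 PM.
Resting the dough ends at 1:17 PM + 280 min = 5:57 PM.

5:57 PM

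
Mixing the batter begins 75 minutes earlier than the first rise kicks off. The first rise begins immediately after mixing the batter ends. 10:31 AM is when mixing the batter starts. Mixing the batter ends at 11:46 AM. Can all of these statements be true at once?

The first rise starts at 11:46 AM.
Mixing the batter starts at 11:46 AM − 75 min = 10:31 AM.
That matches the stated 10:31 AM, so the schedule is consistent.

Yes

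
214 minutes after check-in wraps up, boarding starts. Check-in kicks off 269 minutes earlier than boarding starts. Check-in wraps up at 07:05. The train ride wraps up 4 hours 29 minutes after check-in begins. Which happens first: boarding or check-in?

check-in

Boarding starts at 07:05 + 214 min = 10:39.
Check-in starts at 10:39 − 269 min = 06:10.
Boarding starts at 10:39 and check-in starts at 06:10, so check-in is first.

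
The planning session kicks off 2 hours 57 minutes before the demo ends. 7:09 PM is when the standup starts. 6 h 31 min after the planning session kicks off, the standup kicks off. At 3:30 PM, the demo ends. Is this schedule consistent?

No

The planning session starts at 3:30 PM − 177 min = 12:33 PM.
The standup starts at 12:33 PM + 391 min = 7:04 PM.
But the standup is also said to start at 7:09 PM — a 5-minute conflict.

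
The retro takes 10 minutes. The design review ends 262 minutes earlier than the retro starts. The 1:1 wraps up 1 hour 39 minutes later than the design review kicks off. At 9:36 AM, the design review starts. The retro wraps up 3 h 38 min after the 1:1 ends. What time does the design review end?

The 1:1 ends at 9:36 AM + 99 min = 11:15 AM.
The retro ends at 11:15 AM + 218 min = 2:53 PM.
The retro starts at 2:53 PM − 10 min = 2:43 PM.
The design review ends at 2:43 PM − 262 min = 10:21 AM.

10:21 AM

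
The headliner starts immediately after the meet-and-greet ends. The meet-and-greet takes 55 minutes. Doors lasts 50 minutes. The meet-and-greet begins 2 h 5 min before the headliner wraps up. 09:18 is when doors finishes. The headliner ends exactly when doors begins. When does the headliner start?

Doors starts at 09:18 − 50 min = 08:28.
So the headliner ends at 08:28.
The meet-and-greet starts at 08:28 − 125 min = 06:23.
The meet-and-greet ends at 06:23 + 55 min = 07:18.
So the headliner starts at 07:18.

07:18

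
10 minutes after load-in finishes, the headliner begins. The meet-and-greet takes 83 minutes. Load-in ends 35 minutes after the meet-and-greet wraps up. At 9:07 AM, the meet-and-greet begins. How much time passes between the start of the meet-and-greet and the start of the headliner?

The meet-and-greet ends at 9:07 AM + 83 min = 10:30 AM.
Load-in ends at 10:30 AM + 35 min = 11:05 AM.
The headliner starts at 11:05 AM + 10 min = 11:15 AM.
From 9:07 AM to 11:15 AM is 128 minutes.

128 minutes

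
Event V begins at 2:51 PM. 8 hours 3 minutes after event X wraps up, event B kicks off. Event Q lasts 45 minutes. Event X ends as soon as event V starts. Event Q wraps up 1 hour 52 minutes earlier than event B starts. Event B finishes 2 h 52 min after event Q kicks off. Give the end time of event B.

11:09 PM

Event X ends at 2:51 PM.
Event B starts at 2:51 PM + 483 min = 10:54 PM.
Event Q ends at 10:54 PM − 112 min = 9:02 PM.
Event Q starts at 9:02 PM − 45 min = 8:17 PM.
Event B ends at 8:17 PM + 172 min = 11:09 PM.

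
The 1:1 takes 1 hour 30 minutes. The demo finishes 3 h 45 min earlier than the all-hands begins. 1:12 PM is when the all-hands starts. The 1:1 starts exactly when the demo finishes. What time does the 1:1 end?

10:57 AM

The demo ends at 1:12 PM − 225 min = 9:27 AM.
So the 1:1 starts at 9:27 AM.
The 1:1 ends at 9:27 AM + 90 min = 10:57 AM.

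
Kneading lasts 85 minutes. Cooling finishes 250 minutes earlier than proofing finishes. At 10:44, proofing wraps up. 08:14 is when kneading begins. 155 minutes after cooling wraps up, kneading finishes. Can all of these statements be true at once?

No

Cooling ends at 10:44 − 250 min = 06:34.
Kneading ends at 06:34 + 155 min = 09:09.
Kneading starts at 09:09 − 85 min = 07:44.
But kneading is also said to start at 08:14 — a 30-minute conflict.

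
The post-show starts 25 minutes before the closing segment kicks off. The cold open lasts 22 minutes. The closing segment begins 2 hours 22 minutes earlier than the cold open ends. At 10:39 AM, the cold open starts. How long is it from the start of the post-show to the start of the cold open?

The cold open ends at 10:39 AM + 22 min = 11:01 AM.
The closing segment starts at 11:01 AM − 142 min = 8:39 AM.
The post-show starts at 8:39 AM − 25 min = 8:14 AM.
From 8:14 AM to 10:39 AM is 145 minutes.

145 minutes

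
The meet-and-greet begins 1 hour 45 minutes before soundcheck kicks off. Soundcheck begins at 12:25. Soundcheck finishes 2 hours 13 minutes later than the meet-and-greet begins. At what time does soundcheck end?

The meet-and-greet starts at 12:25 − 105 min = 10:40.
Soundcheck ends at 10:40 + 133 min = 12:53.

12:53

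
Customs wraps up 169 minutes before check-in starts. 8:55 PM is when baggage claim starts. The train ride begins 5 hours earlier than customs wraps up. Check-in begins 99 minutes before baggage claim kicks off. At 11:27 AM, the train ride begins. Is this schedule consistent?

Check-in starts at 8:55 PM − 99 min = 7:16 PM.
Customs ends at 7:16 PM − 169 min = 4:27 PM.
The train ride starts at 4:27 PM − 300 min = 11:27 AM.
That matches the stated 11:27 AM, so the schedule is consistent.

Yes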